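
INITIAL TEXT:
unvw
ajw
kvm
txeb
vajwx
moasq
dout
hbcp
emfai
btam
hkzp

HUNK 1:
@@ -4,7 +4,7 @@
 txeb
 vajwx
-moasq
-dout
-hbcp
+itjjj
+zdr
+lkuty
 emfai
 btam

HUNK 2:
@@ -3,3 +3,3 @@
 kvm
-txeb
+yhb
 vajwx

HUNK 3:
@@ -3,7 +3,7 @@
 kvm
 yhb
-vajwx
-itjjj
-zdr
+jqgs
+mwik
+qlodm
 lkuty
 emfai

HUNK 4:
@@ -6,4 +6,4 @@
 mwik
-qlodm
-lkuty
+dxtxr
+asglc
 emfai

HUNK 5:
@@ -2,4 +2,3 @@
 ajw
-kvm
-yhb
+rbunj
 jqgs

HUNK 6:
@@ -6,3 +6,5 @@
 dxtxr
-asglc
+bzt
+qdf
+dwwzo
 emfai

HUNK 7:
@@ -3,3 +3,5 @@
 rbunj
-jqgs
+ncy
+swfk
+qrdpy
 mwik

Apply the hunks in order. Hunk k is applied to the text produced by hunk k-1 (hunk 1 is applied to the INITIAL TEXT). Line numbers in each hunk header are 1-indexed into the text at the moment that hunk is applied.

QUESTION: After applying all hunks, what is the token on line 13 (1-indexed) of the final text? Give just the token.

Hunk 1: at line 4 remove [moasq,dout,hbcp] add [itjjj,zdr,lkuty] -> 11 lines: unvw ajw kvm txeb vajwx itjjj zdr lkuty emfai btam hkzp
Hunk 2: at line 3 remove [txeb] add [yhb] -> 11 lines: unvw ajw kvm yhb vajwx itjjj zdr lkuty emfai btam hkzp
Hunk 3: at line 3 remove [vajwx,itjjj,zdr] add [jqgs,mwik,qlodm] -> 11 lines: unvw ajw kvm yhb jqgs mwik qlodm lkuty emfai btam hkzp
Hunk 4: at line 6 remove [qlodm,lkuty] add [dxtxr,asglc] -> 11 lines: unvw ajw kvm yhb jqgs mwik dxtxr asglc emfai btam hkzp
Hunk 5: at line 2 remove [kvm,yhb] add [rbunj] -> 10 lines: unvw ajw rbunj jqgs mwik dxtxr asglc emfai btam hkzp
Hunk 6: at line 6 remove [asglc] add [bzt,qdf,dwwzo] -> 12 lines: unvw ajw rbunj jqgs mwik dxtxr bzt qdf dwwzo emfai btam hkzp
Hunk 7: at line 3 remove [jqgs] add [ncy,swfk,qrdpy] -> 14 lines: unvw ajw rbunj ncy swfk qrdpy mwik dxtxr bzt qdf dwwzo emfai btam hkzp
Final line 13: btam

Answer: btam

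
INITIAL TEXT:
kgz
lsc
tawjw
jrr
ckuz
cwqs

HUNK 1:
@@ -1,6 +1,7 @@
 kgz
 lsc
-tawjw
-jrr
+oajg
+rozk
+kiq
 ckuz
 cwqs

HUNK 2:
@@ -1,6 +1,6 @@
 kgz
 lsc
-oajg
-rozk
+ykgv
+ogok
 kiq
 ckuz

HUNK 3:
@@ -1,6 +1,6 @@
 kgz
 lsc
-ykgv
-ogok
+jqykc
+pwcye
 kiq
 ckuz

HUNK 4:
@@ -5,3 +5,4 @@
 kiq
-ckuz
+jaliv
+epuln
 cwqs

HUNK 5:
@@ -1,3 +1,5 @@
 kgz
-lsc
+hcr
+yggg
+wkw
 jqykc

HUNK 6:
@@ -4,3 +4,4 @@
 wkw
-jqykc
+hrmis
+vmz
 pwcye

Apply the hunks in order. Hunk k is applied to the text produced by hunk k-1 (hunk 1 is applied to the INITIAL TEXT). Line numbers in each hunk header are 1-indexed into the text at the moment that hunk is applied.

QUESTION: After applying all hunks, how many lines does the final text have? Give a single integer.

Hunk 1: at line 1 remove [tawjw,jrr] add [oajg,rozk,kiq] -> 7 lines: kgz lsc oajg rozk kiq ckuz cwqs
Hunk 2: at line 1 remove [oajg,rozk] add [ykgv,ogok] -> 7 lines: kgz lsc ykgv ogok kiq ckuz cwqs
Hunk 3: at line 1 remove [ykgv,ogok] add [jqykc,pwcye] -> 7 lines: kgz lsc jqykc pwcye kiq ckuz cwqs
Hunk 4: at line 5 remove [ckuz] add [jaliv,epuln] -> 8 lines: kgz lsc jqykc pwcye kiq jaliv epuln cwqs
Hunk 5: at line 1 remove [lsc] add [hcr,yggg,wkw] -> 10 lines: kgz hcr yggg wkw jqykc pwcye kiq jaliv epuln cwqs
Hunk 6: at line 4 remove [jqykc] add [hrmis,vmz] -> 11 lines: kgz hcr yggg wkw hrmis vmz pwcye kiq jaliv epuln cwqs
Final line count: 11

Answer: 11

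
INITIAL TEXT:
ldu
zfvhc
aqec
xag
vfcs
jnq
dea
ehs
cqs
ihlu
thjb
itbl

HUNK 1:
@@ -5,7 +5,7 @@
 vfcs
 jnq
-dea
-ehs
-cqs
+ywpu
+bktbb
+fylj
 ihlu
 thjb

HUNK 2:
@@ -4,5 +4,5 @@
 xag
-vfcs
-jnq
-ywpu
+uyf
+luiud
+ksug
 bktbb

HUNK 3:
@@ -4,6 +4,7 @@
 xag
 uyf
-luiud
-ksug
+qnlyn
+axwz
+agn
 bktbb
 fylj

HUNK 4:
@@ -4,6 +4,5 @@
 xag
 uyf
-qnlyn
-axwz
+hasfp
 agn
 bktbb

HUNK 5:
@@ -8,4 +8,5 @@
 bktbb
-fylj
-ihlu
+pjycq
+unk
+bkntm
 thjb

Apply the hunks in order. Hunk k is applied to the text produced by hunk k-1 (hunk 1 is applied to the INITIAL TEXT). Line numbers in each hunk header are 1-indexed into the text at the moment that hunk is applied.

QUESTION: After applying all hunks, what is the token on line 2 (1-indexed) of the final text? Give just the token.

Answer: zfvhc

Derivation:
Hunk 1: at line 5 remove [dea,ehs,cqs] add [ywpu,bktbb,fylj] -> 12 lines: ldu zfvhc aqec xag vfcs jnq ywpu bktbb fylj ihlu thjb itbl
Hunk 2: at line 4 remove [vfcs,jnq,ywpu] add [uyf,luiud,ksug] -> 12 lines: ldu zfvhc aqec xag uyf luiud ksug bktbb fylj ihlu thjb itbl
Hunk 3: at line 4 remove [luiud,ksug] add [qnlyn,axwz,agn] -> 13 lines: ldu zfvhc aqec xag uyf qnlyn axwz agn bktbb fylj ihlu thjb itbl
Hunk 4: at line 4 remove [qnlyn,axwz] add [hasfp] -> 12 lines: ldu zfvhc aqec xag uyf hasfp agn bktbb fylj ihlu thjb itbl
Hunk 5: at line 8 remove [fylj,ihlu] add [pjycq,unk,bkntm] -> 13 lines: ldu zfvhc aqec xag uyf hasfp agn bktbb pjycq unk bkntm thjb itbl
Final line 2: zfvhc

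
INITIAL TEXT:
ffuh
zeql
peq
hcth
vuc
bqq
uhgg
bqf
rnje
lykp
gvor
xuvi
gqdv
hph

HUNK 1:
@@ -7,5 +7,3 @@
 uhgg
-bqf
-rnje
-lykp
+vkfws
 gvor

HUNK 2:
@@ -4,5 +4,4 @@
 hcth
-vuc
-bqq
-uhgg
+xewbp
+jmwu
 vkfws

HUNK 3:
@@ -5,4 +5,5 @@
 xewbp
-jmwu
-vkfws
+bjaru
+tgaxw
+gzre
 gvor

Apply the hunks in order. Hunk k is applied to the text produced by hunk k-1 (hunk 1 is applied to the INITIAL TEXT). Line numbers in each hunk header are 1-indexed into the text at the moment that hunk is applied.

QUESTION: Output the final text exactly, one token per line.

Answer: ffuh
zeql
peq
hcth
xewbp
bjaru
tgaxw
gzre
gvor
xuvi
gqdv
hph

Derivation:
Hunk 1: at line 7 remove [bqf,rnje,lykp] add [vkfws] -> 12 lines: ffuh zeql peq hcth vuc bqq uhgg vkfws gvor xuvi gqdv hph
Hunk 2: at line 4 remove [vuc,bqq,uhgg] add [xewbp,jmwu] -> 11 lines: ffuh zeql peq hcth xewbp jmwu vkfws gvor xuvi gqdv hph
Hunk 3: at line 5 remove [jmwu,vkfws] add [bjaru,tgaxw,gzre] -> 12 lines: ffuh zeql peq hcth xewbp bjaru tgaxw gzre gvor xuvi gqdv hph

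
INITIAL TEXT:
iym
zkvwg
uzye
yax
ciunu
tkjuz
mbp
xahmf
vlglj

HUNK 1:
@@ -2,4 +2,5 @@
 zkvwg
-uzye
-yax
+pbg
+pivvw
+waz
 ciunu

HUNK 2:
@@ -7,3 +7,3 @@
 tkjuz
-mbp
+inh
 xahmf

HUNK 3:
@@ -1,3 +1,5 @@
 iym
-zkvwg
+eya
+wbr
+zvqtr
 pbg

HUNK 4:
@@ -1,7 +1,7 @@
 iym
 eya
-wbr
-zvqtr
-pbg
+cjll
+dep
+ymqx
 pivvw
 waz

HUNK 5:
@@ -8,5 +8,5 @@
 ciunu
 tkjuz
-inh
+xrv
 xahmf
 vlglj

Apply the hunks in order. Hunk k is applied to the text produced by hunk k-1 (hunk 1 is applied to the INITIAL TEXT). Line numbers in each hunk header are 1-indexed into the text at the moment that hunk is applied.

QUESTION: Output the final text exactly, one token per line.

Hunk 1: at line 2 remove [uzye,yax] add [pbg,pivvw,waz] -> 10 lines: iym zkvwg pbg pivvw waz ciunu tkjuz mbp xahmf vlglj
Hunk 2: at line 7 remove [mbp] add [inh] -> 10 lines: iym zkvwg pbg pivvw waz ciunu tkjuz inh xahmf vlglj
Hunk 3: at line 1 remove [zkvwg] add [eya,wbr,zvqtr] -> 12 lines: iym eya wbr zvqtr pbg pivvw waz ciunu tkjuz inh xahmf vlglj
Hunk 4: at line 1 remove [wbr,zvqtr,pbg] add [cjll,dep,ymqx] -> 12 lines: iym eya cjll dep ymqx pivvw waz ciunu tkjuz inh xahmf vlglj
Hunk 5: at line 8 remove [inh] add [xrv] -> 12 lines: iym eya cjll dep ymqx pivvw waz ciunu tkjuz xrv xahmf vlglj

Answer: iym
eya
cjll
dep
ymqx
pivvw
waz
ciunu
tkjuz
xrv
xahmf
vlglj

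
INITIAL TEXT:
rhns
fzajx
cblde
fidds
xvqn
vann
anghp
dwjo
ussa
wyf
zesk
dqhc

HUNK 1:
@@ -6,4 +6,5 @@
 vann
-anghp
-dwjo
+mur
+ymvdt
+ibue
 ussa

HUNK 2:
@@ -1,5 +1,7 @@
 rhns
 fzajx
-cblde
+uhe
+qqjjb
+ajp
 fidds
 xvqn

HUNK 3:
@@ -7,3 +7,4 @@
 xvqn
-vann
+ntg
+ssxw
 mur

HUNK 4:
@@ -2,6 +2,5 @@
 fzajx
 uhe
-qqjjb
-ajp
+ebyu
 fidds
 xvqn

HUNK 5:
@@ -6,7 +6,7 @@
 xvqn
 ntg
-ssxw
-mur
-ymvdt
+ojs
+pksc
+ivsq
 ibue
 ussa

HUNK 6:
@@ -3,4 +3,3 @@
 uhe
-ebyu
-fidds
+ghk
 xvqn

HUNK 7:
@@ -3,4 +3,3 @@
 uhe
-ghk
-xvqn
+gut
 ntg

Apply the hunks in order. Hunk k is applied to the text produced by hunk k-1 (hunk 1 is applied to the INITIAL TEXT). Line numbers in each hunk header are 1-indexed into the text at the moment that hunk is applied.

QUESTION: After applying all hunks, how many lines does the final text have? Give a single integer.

Hunk 1: at line 6 remove [anghp,dwjo] add [mur,ymvdt,ibue] -> 13 lines: rhns fzajx cblde fidds xvqn vann mur ymvdt ibue ussa wyf zesk dqhc
Hunk 2: at line 1 remove [cblde] add [uhe,qqjjb,ajp] -> 15 lines: rhns fzajx uhe qqjjb ajp fidds xvqn vann mur ymvdt ibue ussa wyf zesk dqhc
Hunk 3: at line 7 remove [vann] add [ntg,ssxw] -> 16 lines: rhns fzajx uhe qqjjb ajp fidds xvqn ntg ssxw mur ymvdt ibue ussa wyf zesk dqhc
Hunk 4: at line 2 remove [qqjjb,ajp] add [ebyu] -> 15 lines: rhns fzajx uhe ebyu fidds xvqn ntg ssxw mur ymvdt ibue ussa wyf zesk dqhc
Hunk 5: at line 6 remove [ssxw,mur,ymvdt] add [ojs,pksc,ivsq] -> 15 lines: rhns fzajx uhe ebyu fidds xvqn ntg ojs pksc ivsq ibue ussa wyf zesk dqhc
Hunk 6: at line 3 remove [ebyu,fidds] add [ghk] -> 14 lines: rhns fzajx uhe ghk xvqn ntg ojs pksc ivsq ibue ussa wyf zesk dqhc
Hunk 7: at line 3 remove [ghk,xvqn] add [gut] -> 13 lines: rhns fzajx uhe gut ntg ojs pksc ivsq ibue ussa wyf zesk dqhc
Final line count: 13

Answer: 13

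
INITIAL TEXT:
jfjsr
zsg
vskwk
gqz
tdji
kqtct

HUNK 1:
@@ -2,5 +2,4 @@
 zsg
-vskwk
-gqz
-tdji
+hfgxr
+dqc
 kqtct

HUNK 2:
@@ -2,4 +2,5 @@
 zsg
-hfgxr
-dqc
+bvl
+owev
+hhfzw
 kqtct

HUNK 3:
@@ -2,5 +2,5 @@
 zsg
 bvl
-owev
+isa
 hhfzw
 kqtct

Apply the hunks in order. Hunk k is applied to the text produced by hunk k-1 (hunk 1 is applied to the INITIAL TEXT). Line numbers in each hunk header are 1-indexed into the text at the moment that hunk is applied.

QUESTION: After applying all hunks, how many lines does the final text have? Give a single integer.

Hunk 1: at line 2 remove [vskwk,gqz,tdji] add [hfgxr,dqc] -> 5 lines: jfjsr zsg hfgxr dqc kqtct
Hunk 2: at line 2 remove [hfgxr,dqc] add [bvl,owev,hhfzw] -> 6 lines: jfjsr zsg bvl owev hhfzw kqtct
Hunk 3: at line 2 remove [owev] add [isa] -> 6 lines: jfjsr zsg bvl isa hhfzw kqtct
Final line count: 6

Answer: 6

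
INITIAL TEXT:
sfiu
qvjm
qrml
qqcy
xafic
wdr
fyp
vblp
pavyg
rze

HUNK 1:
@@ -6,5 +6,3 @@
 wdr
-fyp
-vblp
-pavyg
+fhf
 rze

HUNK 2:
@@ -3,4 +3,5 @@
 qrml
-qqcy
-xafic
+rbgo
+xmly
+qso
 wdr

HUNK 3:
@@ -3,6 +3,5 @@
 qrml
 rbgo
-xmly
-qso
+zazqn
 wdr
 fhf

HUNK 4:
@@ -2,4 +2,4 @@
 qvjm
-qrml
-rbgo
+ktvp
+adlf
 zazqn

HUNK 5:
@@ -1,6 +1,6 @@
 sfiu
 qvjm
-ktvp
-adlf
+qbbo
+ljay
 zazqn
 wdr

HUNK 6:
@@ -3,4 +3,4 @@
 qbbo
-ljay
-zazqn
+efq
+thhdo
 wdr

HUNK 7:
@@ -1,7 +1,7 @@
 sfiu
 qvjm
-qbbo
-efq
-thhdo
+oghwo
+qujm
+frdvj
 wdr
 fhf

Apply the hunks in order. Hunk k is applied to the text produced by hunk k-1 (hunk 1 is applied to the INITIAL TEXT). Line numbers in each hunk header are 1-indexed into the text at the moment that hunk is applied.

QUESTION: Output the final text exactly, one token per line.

Hunk 1: at line 6 remove [fyp,vblp,pavyg] add [fhf] -> 8 lines: sfiu qvjm qrml qqcy xafic wdr fhf rze
Hunk 2: at line 3 remove [qqcy,xafic] add [rbgo,xmly,qso] -> 9 lines: sfiu qvjm qrml rbgo xmly qso wdr fhf rze
Hunk 3: at line 3 remove [xmly,qso] add [zazqn] -> 8 lines: sfiu qvjm qrml rbgo zazqn wdr fhf rze
Hunk 4: at line 2 remove [qrml,rbgo] add [ktvp,adlf] -> 8 lines: sfiu qvjm ktvp adlf zazqn wdr fhf rze
Hunk 5: at line 1 remove [ktvp,adlf] add [qbbo,ljay] -> 8 lines: sfiu qvjm qbbo ljay zazqn wdr fhf rze
Hunk 6: at line 3 remove [ljay,zazqn] add [efq,thhdo] -> 8 lines: sfiu qvjm qbbo efq thhdo wdr fhf rze
Hunk 7: at line 1 remove [qbbo,efq,thhdo] add [oghwo,qujm,frdvj] -> 8 lines: sfiu qvjm oghwo qujm frdvj wdr fhf rze

Answer: sfiu
qvjm
oghwo
qujm
frdvj
wdr
fhf
rze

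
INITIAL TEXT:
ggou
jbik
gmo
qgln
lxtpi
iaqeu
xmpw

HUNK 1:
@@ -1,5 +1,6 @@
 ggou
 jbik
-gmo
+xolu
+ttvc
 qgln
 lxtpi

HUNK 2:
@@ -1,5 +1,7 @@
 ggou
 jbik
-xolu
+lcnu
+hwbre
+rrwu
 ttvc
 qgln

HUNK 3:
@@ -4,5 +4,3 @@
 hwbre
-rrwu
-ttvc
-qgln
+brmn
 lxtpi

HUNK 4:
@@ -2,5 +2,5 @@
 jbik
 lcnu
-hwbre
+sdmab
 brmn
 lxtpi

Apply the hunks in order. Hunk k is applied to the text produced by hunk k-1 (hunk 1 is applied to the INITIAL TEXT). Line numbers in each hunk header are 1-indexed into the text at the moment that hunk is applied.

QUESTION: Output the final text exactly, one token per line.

Hunk 1: at line 1 remove [gmo] add [xolu,ttvc] -> 8 lines: ggou jbik xolu ttvc qgln lxtpi iaqeu xmpw
Hunk 2: at line 1 remove [xolu] add [lcnu,hwbre,rrwu] -> 10 lines: ggou jbik lcnu hwbre rrwu ttvc qgln lxtpi iaqeu xmpw
Hunk 3: at line 4 remove [rrwu,ttvc,qgln] add [brmn] -> 8 lines: ggou jbik lcnu hwbre brmn lxtpi iaqeu xmpw
Hunk 4: at line 2 remove [hwbre] add [sdmab] -> 8 lines: ggou jbik lcnu sdmab brmn lxtpi iaqeu xmpw

Answer: ggou
jbik
lcnu
sdmab
brmn
lxtpi
iaqeu
xmpw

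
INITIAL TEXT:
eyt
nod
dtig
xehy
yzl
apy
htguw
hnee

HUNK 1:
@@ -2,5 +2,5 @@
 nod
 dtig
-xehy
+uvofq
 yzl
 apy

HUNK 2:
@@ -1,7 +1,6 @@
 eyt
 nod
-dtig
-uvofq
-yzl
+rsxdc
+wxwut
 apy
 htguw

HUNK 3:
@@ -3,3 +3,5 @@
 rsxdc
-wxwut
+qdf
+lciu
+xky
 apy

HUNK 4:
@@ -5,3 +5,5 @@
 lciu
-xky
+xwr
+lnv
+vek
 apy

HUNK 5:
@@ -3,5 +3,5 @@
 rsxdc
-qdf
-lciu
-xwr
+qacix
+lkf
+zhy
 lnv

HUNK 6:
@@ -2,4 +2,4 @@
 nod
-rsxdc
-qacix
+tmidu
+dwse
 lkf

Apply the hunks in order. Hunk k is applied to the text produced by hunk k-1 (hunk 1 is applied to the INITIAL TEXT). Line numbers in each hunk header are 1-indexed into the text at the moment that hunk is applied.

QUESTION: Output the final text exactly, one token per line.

Answer: eyt
nod
tmidu
dwse
lkf
zhy
lnv
vek
apy
htguw
hnee

Derivation:
Hunk 1: at line 2 remove [xehy] add [uvofq] -> 8 lines: eyt nod dtig uvofq yzl apy htguw hnee
Hunk 2: at line 1 remove [dtig,uvofq,yzl] add [rsxdc,wxwut] -> 7 lines: eyt nod rsxdc wxwut apy htguw hnee
Hunk 3: at line 3 remove [wxwut] add [qdf,lciu,xky] -> 9 lines: eyt nod rsxdc qdf lciu xky apy htguw hnee
Hunk 4: at line 5 remove [xky] add [xwr,lnv,vek] -> 11 lines: eyt nod rsxdc qdf lciu xwr lnv vek apy htguw hnee
Hunk 5: at line 3 remove [qdf,lciu,xwr] add [qacix,lkf,zhy] -> 11 lines: eyt nod rsxdc qacix lkf zhy lnv vek apy htguw hnee
Hunk 6: at line 2 remove [rsxdc,qacix] add [tmidu,dwse] -> 11 lines: eyt nod tmidu dwse lkf zhy lnv vek apy htguw hnee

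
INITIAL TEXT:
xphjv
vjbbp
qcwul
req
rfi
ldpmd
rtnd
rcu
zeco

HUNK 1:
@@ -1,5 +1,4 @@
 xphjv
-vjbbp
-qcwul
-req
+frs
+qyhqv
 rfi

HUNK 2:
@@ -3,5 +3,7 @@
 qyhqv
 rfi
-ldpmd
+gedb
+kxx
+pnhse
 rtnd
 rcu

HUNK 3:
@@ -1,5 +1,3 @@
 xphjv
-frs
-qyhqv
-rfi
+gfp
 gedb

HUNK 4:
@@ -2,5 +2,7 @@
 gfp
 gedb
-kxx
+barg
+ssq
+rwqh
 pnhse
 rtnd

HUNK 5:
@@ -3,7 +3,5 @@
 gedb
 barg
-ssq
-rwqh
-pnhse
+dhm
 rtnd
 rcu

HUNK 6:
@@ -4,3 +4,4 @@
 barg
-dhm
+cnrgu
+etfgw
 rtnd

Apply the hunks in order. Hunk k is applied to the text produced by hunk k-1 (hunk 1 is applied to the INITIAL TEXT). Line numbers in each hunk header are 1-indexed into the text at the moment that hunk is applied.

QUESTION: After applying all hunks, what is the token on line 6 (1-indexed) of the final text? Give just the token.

Hunk 1: at line 1 remove [vjbbp,qcwul,req] add [frs,qyhqv] -> 8 lines: xphjv frs qyhqv rfi ldpmd rtnd rcu zeco
Hunk 2: at line 3 remove [ldpmd] add [gedb,kxx,pnhse] -> 10 lines: xphjv frs qyhqv rfi gedb kxx pnhse rtnd rcu zeco
Hunk 3: at line 1 remove [frs,qyhqv,rfi] add [gfp] -> 8 lines: xphjv gfp gedb kxx pnhse rtnd rcu zeco
Hunk 4: at line 2 remove [kxx] add [barg,ssq,rwqh] -> 10 lines: xphjv gfp gedb barg ssq rwqh pnhse rtnd rcu zeco
Hunk 5: at line 3 remove [ssq,rwqh,pnhse] add [dhm] -> 8 lines: xphjv gfp gedb barg dhm rtnd rcu zeco
Hunk 6: at line 4 remove [dhm] add [cnrgu,etfgw] -> 9 lines: xphjv gfp gedb barg cnrgu etfgw rtnd rcu zeco
Final line 6: etfgw

Answer: etfgw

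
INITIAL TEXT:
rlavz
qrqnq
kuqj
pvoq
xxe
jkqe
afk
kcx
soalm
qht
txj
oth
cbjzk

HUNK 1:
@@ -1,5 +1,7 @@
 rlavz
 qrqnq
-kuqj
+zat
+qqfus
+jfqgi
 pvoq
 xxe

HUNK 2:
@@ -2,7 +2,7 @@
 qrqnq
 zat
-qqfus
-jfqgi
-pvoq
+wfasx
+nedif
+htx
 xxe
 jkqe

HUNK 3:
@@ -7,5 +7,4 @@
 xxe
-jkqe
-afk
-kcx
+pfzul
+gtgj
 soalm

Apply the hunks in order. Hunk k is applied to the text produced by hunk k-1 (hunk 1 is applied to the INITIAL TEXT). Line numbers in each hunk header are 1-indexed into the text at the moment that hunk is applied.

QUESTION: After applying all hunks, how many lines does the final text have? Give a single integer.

Hunk 1: at line 1 remove [kuqj] add [zat,qqfus,jfqgi] -> 15 lines: rlavz qrqnq zat qqfus jfqgi pvoq xxe jkqe afk kcx soalm qht txj oth cbjzk
Hunk 2: at line 2 remove [qqfus,jfqgi,pvoq] add [wfasx,nedif,htx] -> 15 lines: rlavz qrqnq zat wfasx nedif htx xxe jkqe afk kcx soalm qht txj oth cbjzk
Hunk 3: at line 7 remove [jkqe,afk,kcx] add [pfzul,gtgj] -> 14 lines: rlavz qrqnq zat wfasx nedif htx xxe pfzul gtgj soalm qht txj oth cbjzk
Final line count: 14

Answer: 14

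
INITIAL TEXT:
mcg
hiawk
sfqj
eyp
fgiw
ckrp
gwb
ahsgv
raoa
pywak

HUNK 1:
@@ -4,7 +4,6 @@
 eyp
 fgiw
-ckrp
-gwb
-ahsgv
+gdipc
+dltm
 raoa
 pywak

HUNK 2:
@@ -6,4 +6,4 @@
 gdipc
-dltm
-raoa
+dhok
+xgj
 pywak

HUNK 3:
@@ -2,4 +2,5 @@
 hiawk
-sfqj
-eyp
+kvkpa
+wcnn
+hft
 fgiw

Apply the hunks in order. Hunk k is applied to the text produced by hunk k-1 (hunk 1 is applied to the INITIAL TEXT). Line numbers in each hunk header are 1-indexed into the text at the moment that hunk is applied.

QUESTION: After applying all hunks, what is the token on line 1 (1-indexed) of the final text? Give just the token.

Answer: mcg

Derivation:
Hunk 1: at line 4 remove [ckrp,gwb,ahsgv] add [gdipc,dltm] -> 9 lines: mcg hiawk sfqj eyp fgiw gdipc dltm raoa pywak
Hunk 2: at line 6 remove [dltm,raoa] add [dhok,xgj] -> 9 lines: mcg hiawk sfqj eyp fgiw gdipc dhok xgj pywak
Hunk 3: at line 2 remove [sfqj,eyp] add [kvkpa,wcnn,hft] -> 10 lines: mcg hiawk kvkpa wcnn hft fgiw gdipc dhok xgj pywak
Final line 1: mcg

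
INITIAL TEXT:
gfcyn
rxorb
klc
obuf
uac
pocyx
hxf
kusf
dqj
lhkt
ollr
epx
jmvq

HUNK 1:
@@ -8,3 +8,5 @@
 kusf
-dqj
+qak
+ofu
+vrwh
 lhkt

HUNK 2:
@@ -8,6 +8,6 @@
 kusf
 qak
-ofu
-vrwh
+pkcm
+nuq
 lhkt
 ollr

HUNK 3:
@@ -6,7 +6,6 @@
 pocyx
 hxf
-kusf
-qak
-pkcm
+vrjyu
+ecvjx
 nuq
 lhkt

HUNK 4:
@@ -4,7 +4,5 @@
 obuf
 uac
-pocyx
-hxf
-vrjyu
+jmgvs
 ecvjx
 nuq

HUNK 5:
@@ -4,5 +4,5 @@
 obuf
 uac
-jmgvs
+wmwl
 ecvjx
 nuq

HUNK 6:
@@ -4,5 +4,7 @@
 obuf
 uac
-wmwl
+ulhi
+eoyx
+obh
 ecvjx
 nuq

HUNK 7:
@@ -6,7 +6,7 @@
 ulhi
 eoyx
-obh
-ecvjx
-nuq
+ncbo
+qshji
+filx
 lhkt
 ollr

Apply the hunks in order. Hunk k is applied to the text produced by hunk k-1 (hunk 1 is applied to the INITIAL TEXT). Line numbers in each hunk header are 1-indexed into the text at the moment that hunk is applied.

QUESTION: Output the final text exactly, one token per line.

Hunk 1: at line 8 remove [dqj] add [qak,ofu,vrwh] -> 15 lines: gfcyn rxorb klc obuf uac pocyx hxf kusf qak ofu vrwh lhkt ollr epx jmvq
Hunk 2: at line 8 remove [ofu,vrwh] add [pkcm,nuq] -> 15 lines: gfcyn rxorb klc obuf uac pocyx hxf kusf qak pkcm nuq lhkt ollr epx jmvq
Hunk 3: at line 6 remove [kusf,qak,pkcm] add [vrjyu,ecvjx] -> 14 lines: gfcyn rxorb klc obuf uac pocyx hxf vrjyu ecvjx nuq lhkt ollr epx jmvq
Hunk 4: at line 4 remove [pocyx,hxf,vrjyu] add [jmgvs] -> 12 lines: gfcyn rxorb klc obuf uac jmgvs ecvjx nuq lhkt ollr epx jmvq
Hunk 5: at line 4 remove [jmgvs] add [wmwl] -> 12 lines: gfcyn rxorb klc obuf uac wmwl ecvjx nuq lhkt ollr epx jmvq
Hunk 6: at line 4 remove [wmwl] add [ulhi,eoyx,obh] -> 14 lines: gfcyn rxorb klc obuf uac ulhi eoyx obh ecvjx nuq lhkt ollr epx jmvq
Hunk 7: at line 6 remove [obh,ecvjx,nuq] add [ncbo,qshji,filx] -> 14 lines: gfcyn rxorb klc obuf uac ulhi eoyx ncbo qshji filx lhkt ollr epx jmvq

Answer: gfcyn
rxorb
klc
obuf
uac
ulhi
eoyx
ncbo
qshji
filx
lhkt
ollr
epx
jmvq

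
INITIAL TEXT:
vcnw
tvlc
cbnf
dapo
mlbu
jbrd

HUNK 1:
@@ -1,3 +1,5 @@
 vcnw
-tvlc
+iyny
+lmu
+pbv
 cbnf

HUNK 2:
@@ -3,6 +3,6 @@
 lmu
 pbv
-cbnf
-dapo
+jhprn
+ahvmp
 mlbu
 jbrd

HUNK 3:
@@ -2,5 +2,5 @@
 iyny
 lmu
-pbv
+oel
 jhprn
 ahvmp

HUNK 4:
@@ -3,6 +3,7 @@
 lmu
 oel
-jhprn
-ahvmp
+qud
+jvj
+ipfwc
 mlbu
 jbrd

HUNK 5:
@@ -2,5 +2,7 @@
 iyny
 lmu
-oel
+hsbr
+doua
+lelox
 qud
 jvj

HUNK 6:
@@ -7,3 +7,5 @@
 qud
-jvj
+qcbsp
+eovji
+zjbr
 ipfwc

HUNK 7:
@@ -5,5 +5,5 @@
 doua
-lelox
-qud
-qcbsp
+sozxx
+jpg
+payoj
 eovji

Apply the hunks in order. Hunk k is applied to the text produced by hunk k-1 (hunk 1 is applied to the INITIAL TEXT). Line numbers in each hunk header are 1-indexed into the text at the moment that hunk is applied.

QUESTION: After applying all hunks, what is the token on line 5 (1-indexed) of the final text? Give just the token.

Hunk 1: at line 1 remove [tvlc] add [iyny,lmu,pbv] -> 8 lines: vcnw iyny lmu pbv cbnf dapo mlbu jbrd
Hunk 2: at line 3 remove [cbnf,dapo] add [jhprn,ahvmp] -> 8 lines: vcnw iyny lmu pbv jhprn ahvmp mlbu jbrd
Hunk 3: at line 2 remove [pbv] add [oel] -> 8 lines: vcnw iyny lmu oel jhprn ahvmp mlbu jbrd
Hunk 4: at line 3 remove [jhprn,ahvmp] add [qud,jvj,ipfwc] -> 9 lines: vcnw iyny lmu oel qud jvj ipfwc mlbu jbrd
Hunk 5: at line 2 remove [oel] add [hsbr,doua,lelox] -> 11 lines: vcnw iyny lmu hsbr doua lelox qud jvj ipfwc mlbu jbrd
Hunk 6: at line 7 remove [jvj] add [qcbsp,eovji,zjbr] -> 13 lines: vcnw iyny lmu hsbr doua lelox qud qcbsp eovji zjbr ipfwc mlbu jbrd
Hunk 7: at line 5 remove [lelox,qud,qcbsp] add [sozxx,jpg,payoj] -> 13 lines: vcnw iyny lmu hsbr doua sozxx jpg payoj eovji zjbr ipfwc mlbu jbrd
Final line 5: doua

Answer: doua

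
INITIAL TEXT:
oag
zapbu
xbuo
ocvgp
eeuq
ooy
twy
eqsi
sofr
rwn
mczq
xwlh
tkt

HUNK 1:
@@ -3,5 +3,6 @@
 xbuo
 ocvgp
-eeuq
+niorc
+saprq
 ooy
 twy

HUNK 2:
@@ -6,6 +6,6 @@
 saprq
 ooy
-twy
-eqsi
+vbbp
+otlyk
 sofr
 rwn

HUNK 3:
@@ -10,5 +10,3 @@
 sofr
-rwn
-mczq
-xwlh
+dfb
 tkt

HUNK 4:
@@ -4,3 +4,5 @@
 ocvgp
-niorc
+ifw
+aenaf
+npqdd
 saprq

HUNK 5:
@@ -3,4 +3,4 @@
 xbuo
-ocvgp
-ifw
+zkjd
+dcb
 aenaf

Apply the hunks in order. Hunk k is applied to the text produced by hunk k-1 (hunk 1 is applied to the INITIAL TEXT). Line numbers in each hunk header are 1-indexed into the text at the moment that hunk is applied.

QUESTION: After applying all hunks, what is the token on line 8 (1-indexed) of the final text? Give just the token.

Answer: saprq

Derivation:
Hunk 1: at line 3 remove [eeuq] add [niorc,saprq] -> 14 lines: oag zapbu xbuo ocvgp niorc saprq ooy twy eqsi sofr rwn mczq xwlh tkt
Hunk 2: at line 6 remove [twy,eqsi] add [vbbp,otlyk] -> 14 lines: oag zapbu xbuo ocvgp niorc saprq ooy vbbp otlyk sofr rwn mczq xwlh tkt
Hunk 3: at line 10 remove [rwn,mczq,xwlh] add [dfb] -> 12 lines: oag zapbu xbuo ocvgp niorc saprq ooy vbbp otlyk sofr dfb tkt
Hunk 4: at line 4 remove [niorc] add [ifw,aenaf,npqdd] -> 14 lines: oag zapbu xbuo ocvgp ifw aenaf npqdd saprq ooy vbbp otlyk sofr dfb tkt
Hunk 5: at line 3 remove [ocvgp,ifw] add [zkjd,dcb] -> 14 lines: oag zapbu xbuo zkjd dcb aenaf npqdd saprq ooy vbbp otlyk sofr dfb tkt
Final line 8: saprq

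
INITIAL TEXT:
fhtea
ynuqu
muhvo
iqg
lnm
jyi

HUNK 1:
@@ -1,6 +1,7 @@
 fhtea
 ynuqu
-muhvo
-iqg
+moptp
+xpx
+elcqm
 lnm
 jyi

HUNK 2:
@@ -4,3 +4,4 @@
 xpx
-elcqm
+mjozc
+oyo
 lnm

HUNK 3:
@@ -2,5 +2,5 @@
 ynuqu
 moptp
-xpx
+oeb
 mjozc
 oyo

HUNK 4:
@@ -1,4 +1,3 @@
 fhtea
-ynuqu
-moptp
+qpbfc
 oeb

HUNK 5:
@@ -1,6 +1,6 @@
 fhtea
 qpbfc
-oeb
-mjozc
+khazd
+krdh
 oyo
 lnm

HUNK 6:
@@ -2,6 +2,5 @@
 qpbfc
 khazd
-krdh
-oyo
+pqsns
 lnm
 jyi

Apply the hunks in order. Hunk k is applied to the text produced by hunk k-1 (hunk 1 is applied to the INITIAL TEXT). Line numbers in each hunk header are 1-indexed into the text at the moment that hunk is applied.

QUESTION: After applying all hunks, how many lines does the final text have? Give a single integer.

Answer: 6

Derivation:
Hunk 1: at line 1 remove [muhvo,iqg] add [moptp,xpx,elcqm] -> 7 lines: fhtea ynuqu moptp xpx elcqm lnm jyi
Hunk 2: at line 4 remove [elcqm] add [mjozc,oyo] -> 8 lines: fhtea ynuqu moptp xpx mjozc oyo lnm jyi
Hunk 3: at line 2 remove [xpx] add [oeb] -> 8 lines: fhtea ynuqu moptp oeb mjozc oyo lnm jyi
Hunk 4: at line 1 remove [ynuqu,moptp] add [qpbfc] -> 7 lines: fhtea qpbfc oeb mjozc oyo lnm jyi
Hunk 5: at line 1 remove [oeb,mjozc] add [khazd,krdh] -> 7 lines: fhtea qpbfc khazd krdh oyo lnm jyi
Hunk 6: at line 2 remove [krdh,oyo] add [pqsns] -> 6 lines: fhtea qpbfc khazd pqsns lnm jyi
Final line count: 6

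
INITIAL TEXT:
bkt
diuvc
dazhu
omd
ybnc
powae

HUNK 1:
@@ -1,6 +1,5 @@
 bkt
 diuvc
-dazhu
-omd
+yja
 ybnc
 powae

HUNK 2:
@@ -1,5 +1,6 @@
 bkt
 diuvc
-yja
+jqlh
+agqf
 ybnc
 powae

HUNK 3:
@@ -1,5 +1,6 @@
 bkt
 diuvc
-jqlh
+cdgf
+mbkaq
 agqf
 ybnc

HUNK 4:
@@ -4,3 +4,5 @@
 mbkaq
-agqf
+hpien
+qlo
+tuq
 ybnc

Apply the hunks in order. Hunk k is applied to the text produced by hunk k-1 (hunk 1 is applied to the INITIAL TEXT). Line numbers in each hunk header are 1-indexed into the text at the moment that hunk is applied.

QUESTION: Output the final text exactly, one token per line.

Answer: bkt
diuvc
cdgf
mbkaq
hpien
qlo
tuq
ybnc
powae

Derivation:
Hunk 1: at line 1 remove [dazhu,omd] add [yja] -> 5 lines: bkt diuvc yja ybnc powae
Hunk 2: at line 1 remove [yja] add [jqlh,agqf] -> 6 lines: bkt diuvc jqlh agqf ybnc powae
Hunk 3: at line 1 remove [jqlh] add [cdgf,mbkaq] -> 7 lines: bkt diuvc cdgf mbkaq agqf ybnc powae
Hunk 4: at line 4 remove [agqf] add [hpien,qlo,tuq] -> 9 lines: bkt diuvc cdgf mbkaq hpien qlo tuq ybnc powae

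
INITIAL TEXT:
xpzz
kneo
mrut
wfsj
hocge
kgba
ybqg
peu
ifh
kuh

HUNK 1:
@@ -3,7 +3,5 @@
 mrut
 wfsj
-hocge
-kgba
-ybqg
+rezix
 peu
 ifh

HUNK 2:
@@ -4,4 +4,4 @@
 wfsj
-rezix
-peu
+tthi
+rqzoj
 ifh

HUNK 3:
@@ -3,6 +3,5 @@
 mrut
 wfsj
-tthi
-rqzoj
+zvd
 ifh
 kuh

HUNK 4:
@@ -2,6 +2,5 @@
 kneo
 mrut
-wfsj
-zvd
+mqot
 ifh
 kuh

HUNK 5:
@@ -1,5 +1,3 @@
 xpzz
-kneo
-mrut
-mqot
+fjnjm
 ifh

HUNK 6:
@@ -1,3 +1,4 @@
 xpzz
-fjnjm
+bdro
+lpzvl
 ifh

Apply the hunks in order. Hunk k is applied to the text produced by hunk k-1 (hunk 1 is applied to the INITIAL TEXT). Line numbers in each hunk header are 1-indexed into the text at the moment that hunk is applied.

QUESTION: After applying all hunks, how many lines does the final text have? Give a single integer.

Answer: 5

Derivation:
Hunk 1: at line 3 remove [hocge,kgba,ybqg] add [rezix] -> 8 lines: xpzz kneo mrut wfsj rezix peu ifh kuh
Hunk 2: at line 4 remove [rezix,peu] add [tthi,rqzoj] -> 8 lines: xpzz kneo mrut wfsj tthi rqzoj ifh kuh
Hunk 3: at line 3 remove [tthi,rqzoj] add [zvd] -> 7 lines: xpzz kneo mrut wfsj zvd ifh kuh
Hunk 4: at line 2 remove [wfsj,zvd] add [mqot] -> 6 lines: xpzz kneo mrut mqot ifh kuh
Hunk 5: at line 1 remove [kneo,mrut,mqot] add [fjnjm] -> 4 lines: xpzz fjnjm ifh kuh
Hunk 6: at line 1 remove [fjnjm] add [bdro,lpzvl] -> 5 lines: xpzz bdro lpzvl ifh kuh
Final line count: 5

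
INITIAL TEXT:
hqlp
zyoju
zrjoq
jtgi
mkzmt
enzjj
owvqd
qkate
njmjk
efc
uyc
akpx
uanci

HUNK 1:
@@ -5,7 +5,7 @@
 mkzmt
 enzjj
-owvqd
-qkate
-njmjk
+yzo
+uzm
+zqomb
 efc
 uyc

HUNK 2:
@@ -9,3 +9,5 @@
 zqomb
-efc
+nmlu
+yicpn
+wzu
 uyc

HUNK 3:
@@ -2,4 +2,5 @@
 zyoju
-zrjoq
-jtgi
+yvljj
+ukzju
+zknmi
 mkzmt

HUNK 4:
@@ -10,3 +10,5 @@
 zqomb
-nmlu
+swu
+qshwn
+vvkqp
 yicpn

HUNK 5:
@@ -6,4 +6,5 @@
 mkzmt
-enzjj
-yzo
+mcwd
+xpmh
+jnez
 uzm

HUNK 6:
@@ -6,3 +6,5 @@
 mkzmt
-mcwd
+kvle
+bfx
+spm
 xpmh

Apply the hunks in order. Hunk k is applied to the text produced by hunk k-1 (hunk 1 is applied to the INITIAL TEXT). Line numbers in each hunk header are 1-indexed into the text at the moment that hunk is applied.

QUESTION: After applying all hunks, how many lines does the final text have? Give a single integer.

Hunk 1: at line 5 remove [owvqd,qkate,njmjk] add [yzo,uzm,zqomb] -> 13 lines: hqlp zyoju zrjoq jtgi mkzmt enzjj yzo uzm zqomb efc uyc akpx uanci
Hunk 2: at line 9 remove [efc] add [nmlu,yicpn,wzu] -> 15 lines: hqlp zyoju zrjoq jtgi mkzmt enzjj yzo uzm zqomb nmlu yicpn wzu uyc akpx uanci
Hunk 3: at line 2 remove [zrjoq,jtgi] add [yvljj,ukzju,zknmi] -> 16 lines: hqlp zyoju yvljj ukzju zknmi mkzmt enzjj yzo uzm zqomb nmlu yicpn wzu uyc akpx uanci
Hunk 4: at line 10 remove [nmlu] add [swu,qshwn,vvkqp] -> 18 lines: hqlp zyoju yvljj ukzju zknmi mkzmt enzjj yzo uzm zqomb swu qshwn vvkqp yicpn wzu uyc akpx uanci
Hunk 5: at line 6 remove [enzjj,yzo] add [mcwd,xpmh,jnez] -> 19 lines: hqlp zyoju yvljj ukzju zknmi mkzmt mcwd xpmh jnez uzm zqomb swu qshwn vvkqp yicpn wzu uyc akpx uanci
Hunk 6: at line 6 remove [mcwd] add [kvle,bfx,spm] -> 21 lines: hqlp zyoju yvljj ukzju zknmi mkzmt kvle bfx spm xpmh jnez uzm zqomb swu qshwn vvkqp yicpn wzu uyc akpx uanci
Final line count: 21

Answer: 21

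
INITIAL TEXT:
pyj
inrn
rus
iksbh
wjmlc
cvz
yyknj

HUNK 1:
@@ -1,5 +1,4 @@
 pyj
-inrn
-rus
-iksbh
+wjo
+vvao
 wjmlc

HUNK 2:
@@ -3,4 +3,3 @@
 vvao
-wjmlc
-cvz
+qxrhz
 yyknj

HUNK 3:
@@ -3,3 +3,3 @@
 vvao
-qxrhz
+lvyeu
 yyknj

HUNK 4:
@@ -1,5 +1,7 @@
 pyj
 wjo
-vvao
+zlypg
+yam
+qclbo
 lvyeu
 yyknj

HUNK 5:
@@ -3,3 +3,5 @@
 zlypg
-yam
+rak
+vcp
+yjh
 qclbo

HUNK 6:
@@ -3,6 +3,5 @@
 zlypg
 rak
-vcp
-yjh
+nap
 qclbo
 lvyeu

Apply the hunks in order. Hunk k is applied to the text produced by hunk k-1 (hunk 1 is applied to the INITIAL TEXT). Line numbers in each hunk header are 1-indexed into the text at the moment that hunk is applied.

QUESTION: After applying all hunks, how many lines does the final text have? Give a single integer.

Answer: 8

Derivation:
Hunk 1: at line 1 remove [inrn,rus,iksbh] add [wjo,vvao] -> 6 lines: pyj wjo vvao wjmlc cvz yyknj
Hunk 2: at line 3 remove [wjmlc,cvz] add [qxrhz] -> 5 lines: pyj wjo vvao qxrhz yyknj
Hunk 3: at line 3 remove [qxrhz] add [lvyeu] -> 5 lines: pyj wjo vvao lvyeu yyknj
Hunk 4: at line 1 remove [vvao] add [zlypg,yam,qclbo] -> 7 lines: pyj wjo zlypg yam qclbo lvyeu yyknj
Hunk 5: at line 3 remove [yam] add [rak,vcp,yjh] -> 9 lines: pyj wjo zlypg rak vcp yjh qclbo lvyeu yyknj
Hunk 6: at line 3 remove [vcp,yjh] add [nap] -> 8 lines: pyj wjo zlypg rak nap qclbo lvyeu yyknj
Final line count: 8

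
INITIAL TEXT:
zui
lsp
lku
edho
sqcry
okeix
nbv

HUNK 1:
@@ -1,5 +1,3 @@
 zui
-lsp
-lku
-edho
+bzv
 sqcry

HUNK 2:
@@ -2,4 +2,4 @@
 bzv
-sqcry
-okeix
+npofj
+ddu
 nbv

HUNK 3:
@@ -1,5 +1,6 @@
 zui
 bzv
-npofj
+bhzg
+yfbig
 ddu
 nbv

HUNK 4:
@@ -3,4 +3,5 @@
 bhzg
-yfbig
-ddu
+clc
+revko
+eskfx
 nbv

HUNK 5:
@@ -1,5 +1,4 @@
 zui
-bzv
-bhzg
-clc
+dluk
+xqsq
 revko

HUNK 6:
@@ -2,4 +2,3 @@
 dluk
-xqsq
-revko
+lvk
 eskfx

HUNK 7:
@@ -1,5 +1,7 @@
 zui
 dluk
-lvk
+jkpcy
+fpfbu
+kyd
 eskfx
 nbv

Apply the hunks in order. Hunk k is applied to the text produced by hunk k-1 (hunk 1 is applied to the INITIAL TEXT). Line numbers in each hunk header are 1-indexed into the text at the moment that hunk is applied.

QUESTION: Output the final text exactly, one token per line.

Hunk 1: at line 1 remove [lsp,lku,edho] add [bzv] -> 5 lines: zui bzv sqcry okeix nbv
Hunk 2: at line 2 remove [sqcry,okeix] add [npofj,ddu] -> 5 lines: zui bzv npofj ddu nbv
Hunk 3: at line 1 remove [npofj] add [bhzg,yfbig] -> 6 lines: zui bzv bhzg yfbig ddu nbv
Hunk 4: at line 3 remove [yfbig,ddu] add [clc,revko,eskfx] -> 7 lines: zui bzv bhzg clc revko eskfx nbv
Hunk 5: at line 1 remove [bzv,bhzg,clc] add [dluk,xqsq] -> 6 lines: zui dluk xqsq revko eskfx nbv
Hunk 6: at line 2 remove [xqsq,revko] add [lvk] -> 5 lines: zui dluk lvk eskfx nbv
Hunk 7: at line 1 remove [lvk] add [jkpcy,fpfbu,kyd] -> 7 lines: zui dluk jkpcy fpfbu kyd eskfx nbv

Answer: zui
dluk
jkpcy
fpfbu
kyd
eskfx
nbv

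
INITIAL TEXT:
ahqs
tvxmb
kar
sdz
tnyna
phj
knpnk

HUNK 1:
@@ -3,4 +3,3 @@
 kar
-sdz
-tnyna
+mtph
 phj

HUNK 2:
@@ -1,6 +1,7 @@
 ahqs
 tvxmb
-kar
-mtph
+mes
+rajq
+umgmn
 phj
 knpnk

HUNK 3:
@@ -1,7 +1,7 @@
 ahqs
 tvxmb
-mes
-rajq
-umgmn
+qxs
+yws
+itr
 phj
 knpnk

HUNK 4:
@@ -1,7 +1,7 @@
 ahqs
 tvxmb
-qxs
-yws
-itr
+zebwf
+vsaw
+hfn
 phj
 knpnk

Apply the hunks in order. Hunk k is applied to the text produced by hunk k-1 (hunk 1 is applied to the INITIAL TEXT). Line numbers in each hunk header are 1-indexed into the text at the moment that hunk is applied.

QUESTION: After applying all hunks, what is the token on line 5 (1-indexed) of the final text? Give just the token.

Hunk 1: at line 3 remove [sdz,tnyna] add [mtph] -> 6 lines: ahqs tvxmb kar mtph phj knpnk
Hunk 2: at line 1 remove [kar,mtph] add [mes,rajq,umgmn] -> 7 lines: ahqs tvxmb mes rajq umgmn phj knpnk
Hunk 3: at line 1 remove [mes,rajq,umgmn] add [qxs,yws,itr] -> 7 lines: ahqs tvxmb qxs yws itr phj knpnk
Hunk 4: at line 1 remove [qxs,yws,itr] add [zebwf,vsaw,hfn] -> 7 lines: ahqs tvxmb zebwf vsaw hfn phj knpnk
Final line 5: hfn

Answer: hfn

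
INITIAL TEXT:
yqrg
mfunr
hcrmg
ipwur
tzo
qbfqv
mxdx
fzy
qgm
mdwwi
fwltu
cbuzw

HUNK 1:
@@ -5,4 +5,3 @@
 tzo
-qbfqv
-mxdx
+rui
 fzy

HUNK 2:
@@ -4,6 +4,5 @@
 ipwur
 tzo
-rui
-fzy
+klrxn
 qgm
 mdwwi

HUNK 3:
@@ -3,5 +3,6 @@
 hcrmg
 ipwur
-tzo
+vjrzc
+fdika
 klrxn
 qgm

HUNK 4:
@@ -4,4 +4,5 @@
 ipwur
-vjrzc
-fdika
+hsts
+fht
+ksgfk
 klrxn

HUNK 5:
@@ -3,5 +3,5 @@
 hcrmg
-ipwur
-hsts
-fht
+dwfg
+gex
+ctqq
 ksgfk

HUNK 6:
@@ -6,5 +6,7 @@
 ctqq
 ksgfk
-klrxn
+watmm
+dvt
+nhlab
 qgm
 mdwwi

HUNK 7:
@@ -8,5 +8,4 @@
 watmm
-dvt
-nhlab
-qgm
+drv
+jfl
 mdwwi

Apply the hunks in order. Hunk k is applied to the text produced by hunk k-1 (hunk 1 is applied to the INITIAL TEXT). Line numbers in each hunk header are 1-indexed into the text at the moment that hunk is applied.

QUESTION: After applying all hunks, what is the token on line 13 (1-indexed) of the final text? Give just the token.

Hunk 1: at line 5 remove [qbfqv,mxdx] add [rui] -> 11 lines: yqrg mfunr hcrmg ipwur tzo rui fzy qgm mdwwi fwltu cbuzw
Hunk 2: at line 4 remove [rui,fzy] add [klrxn] -> 10 lines: yqrg mfunr hcrmg ipwur tzo klrxn qgm mdwwi fwltu cbuzw
Hunk 3: at line 3 remove [tzo] add [vjrzc,fdika] -> 11 lines: yqrg mfunr hcrmg ipwur vjrzc fdika klrxn qgm mdwwi fwltu cbuzw
Hunk 4: at line 4 remove [vjrzc,fdika] add [hsts,fht,ksgfk] -> 12 lines: yqrg mfunr hcrmg ipwur hsts fht ksgfk klrxn qgm mdwwi fwltu cbuzw
Hunk 5: at line 3 remove [ipwur,hsts,fht] add [dwfg,gex,ctqq] -> 12 lines: yqrg mfunr hcrmg dwfg gex ctqq ksgfk klrxn qgm mdwwi fwltu cbuzw
Hunk 6: at line 6 remove [klrxn] add [watmm,dvt,nhlab] -> 14 lines: yqrg mfunr hcrmg dwfg gex ctqq ksgfk watmm dvt nhlab qgm mdwwi fwltu cbuzw
Hunk 7: at line 8 remove [dvt,nhlab,qgm] add [drv,jfl] -> 13 lines: yqrg mfunr hcrmg dwfg gex ctqq ksgfk watmm drv jfl mdwwi fwltu cbuzw
Final line 13: cbuzw

Answer: cbuzw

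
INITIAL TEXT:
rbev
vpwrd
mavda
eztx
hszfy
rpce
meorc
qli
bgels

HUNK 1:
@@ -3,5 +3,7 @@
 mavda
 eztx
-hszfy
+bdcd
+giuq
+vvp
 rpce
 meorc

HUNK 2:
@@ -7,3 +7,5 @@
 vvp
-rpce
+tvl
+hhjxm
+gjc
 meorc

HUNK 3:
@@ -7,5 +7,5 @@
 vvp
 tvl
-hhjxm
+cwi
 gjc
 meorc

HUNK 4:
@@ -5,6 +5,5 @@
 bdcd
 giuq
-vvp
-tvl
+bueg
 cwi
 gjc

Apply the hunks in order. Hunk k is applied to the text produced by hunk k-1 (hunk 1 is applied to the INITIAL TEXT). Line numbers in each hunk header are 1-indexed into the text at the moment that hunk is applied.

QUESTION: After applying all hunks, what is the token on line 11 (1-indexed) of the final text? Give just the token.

Hunk 1: at line 3 remove [hszfy] add [bdcd,giuq,vvp] -> 11 lines: rbev vpwrd mavda eztx bdcd giuq vvp rpce meorc qli bgels
Hunk 2: at line 7 remove [rpce] add [tvl,hhjxm,gjc] -> 13 lines: rbev vpwrd mavda eztx bdcd giuq vvp tvl hhjxm gjc meorc qli bgels
Hunk 3: at line 7 remove [hhjxm] add [cwi] -> 13 lines: rbev vpwrd mavda eztx bdcd giuq vvp tvl cwi gjc meorc qli bgels
Hunk 4: at line 5 remove [vvp,tvl] add [bueg] -> 12 lines: rbev vpwrd mavda eztx bdcd giuq bueg cwi gjc meorc qli bgels
Final line 11: qli

Answer: qli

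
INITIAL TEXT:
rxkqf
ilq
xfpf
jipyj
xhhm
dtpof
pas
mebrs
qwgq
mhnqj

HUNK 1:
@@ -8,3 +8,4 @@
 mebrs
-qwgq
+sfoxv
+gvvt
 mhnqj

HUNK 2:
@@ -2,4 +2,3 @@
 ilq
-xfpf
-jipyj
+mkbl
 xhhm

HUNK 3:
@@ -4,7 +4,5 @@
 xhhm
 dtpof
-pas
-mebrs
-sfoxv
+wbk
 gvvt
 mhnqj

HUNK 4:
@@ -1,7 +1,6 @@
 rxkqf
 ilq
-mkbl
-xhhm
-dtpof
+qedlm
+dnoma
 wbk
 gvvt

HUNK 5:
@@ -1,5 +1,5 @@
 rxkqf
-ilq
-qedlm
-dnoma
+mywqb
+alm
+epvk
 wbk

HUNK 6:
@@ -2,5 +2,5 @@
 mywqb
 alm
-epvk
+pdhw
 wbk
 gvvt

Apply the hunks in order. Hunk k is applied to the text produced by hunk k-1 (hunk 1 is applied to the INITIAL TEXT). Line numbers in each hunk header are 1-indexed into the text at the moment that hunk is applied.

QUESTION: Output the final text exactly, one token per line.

Hunk 1: at line 8 remove [qwgq] add [sfoxv,gvvt] -> 11 lines: rxkqf ilq xfpf jipyj xhhm dtpof pas mebrs sfoxv gvvt mhnqj
Hunk 2: at line 2 remove [xfpf,jipyj] add [mkbl] -> 10 lines: rxkqf ilq mkbl xhhm dtpof pas mebrs sfoxv gvvt mhnqj
Hunk 3: at line 4 remove [pas,mebrs,sfoxv] add [wbk] -> 8 lines: rxkqf ilq mkbl xhhm dtpof wbk gvvt mhnqj
Hunk 4: at line 1 remove [mkbl,xhhm,dtpof] add [qedlm,dnoma] -> 7 lines: rxkqf ilq qedlm dnoma wbk gvvt mhnqj
Hunk 5: at line 1 remove [ilq,qedlm,dnoma] add [mywqb,alm,epvk] -> 7 lines: rxkqf mywqb alm epvk wbk gvvt mhnqj
Hunk 6: at line 2 remove [epvk] add [pdhw] -> 7 lines: rxkqf mywqb alm pdhw wbk gvvt mhnqj

Answer: rxkqf
mywqb
alm
pdhw
wbk
gvvt
mhnqj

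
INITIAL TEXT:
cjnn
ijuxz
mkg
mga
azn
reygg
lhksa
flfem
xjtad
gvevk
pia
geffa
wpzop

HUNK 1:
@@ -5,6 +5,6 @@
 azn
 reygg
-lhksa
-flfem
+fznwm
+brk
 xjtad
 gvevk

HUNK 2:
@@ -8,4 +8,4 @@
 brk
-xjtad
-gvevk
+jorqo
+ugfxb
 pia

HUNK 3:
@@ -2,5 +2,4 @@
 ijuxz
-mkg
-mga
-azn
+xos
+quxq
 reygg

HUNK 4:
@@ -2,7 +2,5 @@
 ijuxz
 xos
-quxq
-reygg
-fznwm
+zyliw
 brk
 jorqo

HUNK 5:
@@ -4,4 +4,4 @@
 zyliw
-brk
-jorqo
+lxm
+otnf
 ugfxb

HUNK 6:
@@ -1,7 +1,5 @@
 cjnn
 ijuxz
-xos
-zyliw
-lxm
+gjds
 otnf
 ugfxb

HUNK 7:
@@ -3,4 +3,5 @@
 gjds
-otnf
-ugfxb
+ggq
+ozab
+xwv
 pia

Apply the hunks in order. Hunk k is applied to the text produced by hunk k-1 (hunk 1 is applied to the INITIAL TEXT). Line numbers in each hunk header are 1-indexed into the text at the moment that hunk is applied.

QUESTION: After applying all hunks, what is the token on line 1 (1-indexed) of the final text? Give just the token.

Hunk 1: at line 5 remove [lhksa,flfem] add [fznwm,brk] -> 13 lines: cjnn ijuxz mkg mga azn reygg fznwm brk xjtad gvevk pia geffa wpzop
Hunk 2: at line 8 remove [xjtad,gvevk] add [jorqo,ugfxb] -> 13 lines: cjnn ijuxz mkg mga azn reygg fznwm brk jorqo ugfxb pia geffa wpzop
Hunk 3: at line 2 remove [mkg,mga,azn] add [xos,quxq] -> 12 lines: cjnn ijuxz xos quxq reygg fznwm brk jorqo ugfxb pia geffa wpzop
Hunk 4: at line 2 remove [quxq,reygg,fznwm] add [zyliw] -> 10 lines: cjnn ijuxz xos zyliw brk jorqo ugfxb pia geffa wpzop
Hunk 5: at line 4 remove [brk,jorqo] add [lxm,otnf] -> 10 lines: cjnn ijuxz xos zyliw lxm otnf ugfxb pia geffa wpzop
Hunk 6: at line 1 remove [xos,zyliw,lxm] add [gjds] -> 8 lines: cjnn ijuxz gjds otnf ugfxb pia geffa wpzop
Hunk 7: at line 3 remove [otnf,ugfxb] add [ggq,ozab,xwv] -> 9 lines: cjnn ijuxz gjds ggq ozab xwv pia geffa wpzop
Final line 1: cjnn

Answer: cjnn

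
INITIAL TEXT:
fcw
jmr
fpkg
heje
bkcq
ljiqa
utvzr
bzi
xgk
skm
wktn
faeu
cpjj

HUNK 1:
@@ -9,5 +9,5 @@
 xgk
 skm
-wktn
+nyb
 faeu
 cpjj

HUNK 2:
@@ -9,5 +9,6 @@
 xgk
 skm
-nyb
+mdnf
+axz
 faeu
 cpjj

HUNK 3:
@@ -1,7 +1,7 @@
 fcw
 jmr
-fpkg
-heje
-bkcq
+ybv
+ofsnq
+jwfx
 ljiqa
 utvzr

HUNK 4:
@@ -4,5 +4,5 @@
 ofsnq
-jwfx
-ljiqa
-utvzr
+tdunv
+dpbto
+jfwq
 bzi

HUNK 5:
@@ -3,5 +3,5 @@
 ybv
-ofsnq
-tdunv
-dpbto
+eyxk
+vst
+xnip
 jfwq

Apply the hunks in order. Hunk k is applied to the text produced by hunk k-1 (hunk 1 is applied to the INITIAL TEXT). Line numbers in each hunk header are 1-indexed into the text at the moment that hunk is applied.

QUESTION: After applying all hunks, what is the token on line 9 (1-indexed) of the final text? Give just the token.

Hunk 1: at line 9 remove [wktn] add [nyb] -> 13 lines: fcw jmr fpkg heje bkcq ljiqa utvzr bzi xgk skm nyb faeu cpjj
Hunk 2: at line 9 remove [nyb] add [mdnf,axz] -> 14 lines: fcw jmr fpkg heje bkcq ljiqa utvzr bzi xgk skm mdnf axz faeu cpjj
Hunk 3: at line 1 remove [fpkg,heje,bkcq] add [ybv,ofsnq,jwfx] -> 14 lines: fcw jmr ybv ofsnq jwfx ljiqa utvzr bzi xgk skm mdnf axz faeu cpjj
Hunk 4: at line 4 remove [jwfx,ljiqa,utvzr] add [tdunv,dpbto,jfwq] -> 14 lines: fcw jmr ybv ofsnq tdunv dpbto jfwq bzi xgk skm mdnf axz faeu cpjj
Hunk 5: at line 3 remove [ofsnq,tdunv,dpbto] add [eyxk,vst,xnip] -> 14 lines: fcw jmr ybv eyxk vst xnip jfwq bzi xgk skm mdnf axz faeu cpjj
Final line 9: xgk

Answer: xgk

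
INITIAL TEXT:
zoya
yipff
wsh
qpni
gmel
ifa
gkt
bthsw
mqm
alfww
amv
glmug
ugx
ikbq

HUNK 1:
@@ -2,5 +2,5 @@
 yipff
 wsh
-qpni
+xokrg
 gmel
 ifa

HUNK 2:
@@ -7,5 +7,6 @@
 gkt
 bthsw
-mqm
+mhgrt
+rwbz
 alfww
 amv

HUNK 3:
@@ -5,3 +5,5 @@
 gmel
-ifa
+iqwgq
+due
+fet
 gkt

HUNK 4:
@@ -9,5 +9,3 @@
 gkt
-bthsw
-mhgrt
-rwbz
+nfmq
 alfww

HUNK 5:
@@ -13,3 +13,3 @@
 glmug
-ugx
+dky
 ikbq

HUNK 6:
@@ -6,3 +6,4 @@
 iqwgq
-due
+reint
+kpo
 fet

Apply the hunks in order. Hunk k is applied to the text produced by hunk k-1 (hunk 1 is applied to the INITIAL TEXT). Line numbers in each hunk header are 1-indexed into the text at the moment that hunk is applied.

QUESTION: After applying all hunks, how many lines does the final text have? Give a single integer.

Answer: 16

Derivation:
Hunk 1: at line 2 remove [qpni] add [xokrg] -> 14 lines: zoya yipff wsh xokrg gmel ifa gkt bthsw mqm alfww amv glmug ugx ikbq
Hunk 2: at line 7 remove [mqm] add [mhgrt,rwbz] -> 15 lines: zoya yipff wsh xokrg gmel ifa gkt bthsw mhgrt rwbz alfww amv glmug ugx ikbq
Hunk 3: at line 5 remove [ifa] add [iqwgq,due,fet] -> 17 lines: zoya yipff wsh xokrg gmel iqwgq due fet gkt bthsw mhgrt rwbz alfww amv glmug ugx ikbq
Hunk 4: at line 9 remove [bthsw,mhgrt,rwbz] add [nfmq] -> 15 lines: zoya yipff wsh xokrg gmel iqwgq due fet gkt nfmq alfww amv glmug ugx ikbq
Hunk 5: at line 13 remove [ugx] add [dky] -> 15 lines: zoya yipff wsh xokrg gmel iqwgq due fet gkt nfmq alfww amv glmug dky ikbq
Hunk 6: at line 6 remove [due] add [reint,kpo] -> 16 lines: zoya yipff wsh xokrg gmel iqwgq reint kpo fet gkt nfmq alfww amv glmug dky ikbq
Final line count: 16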